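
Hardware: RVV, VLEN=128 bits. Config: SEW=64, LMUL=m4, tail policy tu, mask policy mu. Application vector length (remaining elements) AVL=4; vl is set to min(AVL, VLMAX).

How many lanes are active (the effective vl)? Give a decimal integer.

vl = 4

lanes per group: 128·4/64 = 8
vl ← min(4, 8) = 4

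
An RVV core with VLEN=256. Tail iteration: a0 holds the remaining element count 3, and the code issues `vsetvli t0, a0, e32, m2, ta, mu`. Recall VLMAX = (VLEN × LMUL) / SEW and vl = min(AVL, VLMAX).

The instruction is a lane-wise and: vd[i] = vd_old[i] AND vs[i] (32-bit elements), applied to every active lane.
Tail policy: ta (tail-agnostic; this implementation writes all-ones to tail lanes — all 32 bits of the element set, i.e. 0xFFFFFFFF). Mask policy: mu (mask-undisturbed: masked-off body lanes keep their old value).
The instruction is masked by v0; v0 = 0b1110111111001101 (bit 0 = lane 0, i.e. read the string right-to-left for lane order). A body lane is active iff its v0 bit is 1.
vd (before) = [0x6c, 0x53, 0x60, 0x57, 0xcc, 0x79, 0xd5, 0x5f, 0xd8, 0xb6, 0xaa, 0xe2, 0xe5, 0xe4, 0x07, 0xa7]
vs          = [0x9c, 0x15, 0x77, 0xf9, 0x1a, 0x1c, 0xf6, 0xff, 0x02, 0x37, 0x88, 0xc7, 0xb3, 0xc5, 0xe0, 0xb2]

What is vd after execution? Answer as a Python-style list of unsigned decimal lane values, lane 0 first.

vd = [12, 83, 96, 4294967295, 4294967295, 4294967295, 4294967295, 4294967295, 4294967295, 4294967295, 4294967295, 4294967295, 4294967295, 4294967295, 4294967295, 4294967295]

VLMAX = VLEN×LMUL/SEW = 256×2/32 = 16
vl ← min(3, 16) = 3
[0] and(0x6c,0x9c) = 0x0c
[1] mask-off/keep = 0x53
[2] and(0x60,0x77) = 0x60
[3] tail/ones = 0xffffffff
[4] tail/ones = 0xffffffff
[5] tail/ones = 0xffffffff
[6] tail/ones = 0xffffffff
[7] tail/ones = 0xffffffff
[8] tail/ones = 0xffffffff
[9] tail/ones = 0xffffffff
[10] tail/ones = 0xffffffff
[11] tail/ones = 0xffffffff
[12] tail/ones = 0xffffffff
[13] tail/ones = 0xffffffff
[14] tail/ones = 0xffffffff
[15] tail/ones = 0xffffffff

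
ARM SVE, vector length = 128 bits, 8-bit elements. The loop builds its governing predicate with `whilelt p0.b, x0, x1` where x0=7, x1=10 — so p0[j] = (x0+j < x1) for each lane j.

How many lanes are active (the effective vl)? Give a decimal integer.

vl = 3

register lanes = 128/8 = 16
p0[j] = (7+j < 10); true for j=0..2 → 3 lanes set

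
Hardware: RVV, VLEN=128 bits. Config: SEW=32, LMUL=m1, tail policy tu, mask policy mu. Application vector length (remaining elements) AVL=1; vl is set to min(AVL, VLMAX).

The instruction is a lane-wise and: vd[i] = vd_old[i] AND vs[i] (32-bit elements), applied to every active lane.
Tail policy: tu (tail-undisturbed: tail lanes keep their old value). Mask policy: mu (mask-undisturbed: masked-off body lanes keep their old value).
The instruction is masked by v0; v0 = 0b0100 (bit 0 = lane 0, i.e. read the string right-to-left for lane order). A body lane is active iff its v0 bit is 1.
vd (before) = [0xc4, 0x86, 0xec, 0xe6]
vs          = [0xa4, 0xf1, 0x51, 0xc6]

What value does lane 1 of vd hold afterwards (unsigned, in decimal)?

VLMAX = (128 × 1) / 32 = 4 lanes
vl ← min(1, 4) = 1
lane  0: mask-off/keep ⇒ 0xc4
lane  1: tail/keep ⇒ 0x86
lane  2: tail/keep ⇒ 0xec
lane  3: tail/keep ⇒ 0xe6

vd[1] = 134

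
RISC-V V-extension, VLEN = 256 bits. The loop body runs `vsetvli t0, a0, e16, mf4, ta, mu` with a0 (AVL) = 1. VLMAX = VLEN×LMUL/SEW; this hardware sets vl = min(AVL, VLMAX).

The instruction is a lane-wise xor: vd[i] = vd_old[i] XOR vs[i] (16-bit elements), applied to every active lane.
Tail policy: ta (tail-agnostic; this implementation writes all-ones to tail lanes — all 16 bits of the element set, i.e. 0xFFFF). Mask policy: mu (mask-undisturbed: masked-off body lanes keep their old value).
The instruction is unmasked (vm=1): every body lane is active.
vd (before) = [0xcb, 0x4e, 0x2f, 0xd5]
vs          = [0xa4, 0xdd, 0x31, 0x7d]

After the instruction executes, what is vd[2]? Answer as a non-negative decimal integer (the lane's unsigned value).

vd[2] = 65535

VLMAX = (256 × 1/4) / 16 = 4 lanes
vl ← min(1, 4) = 1
lane  0: xor(0xcb,0xa4) ⇒ 0x6f
lane  1: tail/ones ⇒ 0xffff
lane  2: tail/ones ⇒ 0xffff
lane  3: tail/ones ⇒ 0xffff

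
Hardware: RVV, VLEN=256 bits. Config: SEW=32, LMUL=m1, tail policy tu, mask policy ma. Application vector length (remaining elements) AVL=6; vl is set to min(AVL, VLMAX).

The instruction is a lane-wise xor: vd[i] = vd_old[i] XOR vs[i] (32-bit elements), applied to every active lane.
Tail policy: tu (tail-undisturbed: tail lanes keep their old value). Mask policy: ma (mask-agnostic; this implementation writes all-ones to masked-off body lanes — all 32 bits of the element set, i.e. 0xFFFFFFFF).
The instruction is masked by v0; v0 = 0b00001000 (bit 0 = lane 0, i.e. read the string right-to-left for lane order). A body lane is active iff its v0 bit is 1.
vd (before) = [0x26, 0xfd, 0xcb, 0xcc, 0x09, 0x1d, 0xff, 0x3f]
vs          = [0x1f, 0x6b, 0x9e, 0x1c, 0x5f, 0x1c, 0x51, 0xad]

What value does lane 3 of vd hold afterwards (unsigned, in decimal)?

VLMAX = (256 × 1) / 32 = 8 lanes
vl ← min(6, 8) = 6
  i=0: mask-off/ones → 4294967295
  i=1: mask-off/ones → 4294967295
  i=2: mask-off/ones → 4294967295
  i=3: xor(0xcc,0x1c) → 208
  i=4: mask-off/ones → 4294967295
  i=5: mask-off/ones → 4294967295
  i=6: tail/keep → 255
  i=7: tail/keep → 63

vd[3] = 208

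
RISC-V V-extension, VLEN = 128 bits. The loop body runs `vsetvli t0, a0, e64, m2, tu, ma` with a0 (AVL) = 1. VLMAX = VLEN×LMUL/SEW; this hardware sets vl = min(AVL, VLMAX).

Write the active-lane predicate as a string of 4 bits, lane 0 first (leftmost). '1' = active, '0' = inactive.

lanes per group: 128·2/64 = 4
vl ← min(1, 4) = 1
bits (lane 0 leftmost): 1000

predicate = 1000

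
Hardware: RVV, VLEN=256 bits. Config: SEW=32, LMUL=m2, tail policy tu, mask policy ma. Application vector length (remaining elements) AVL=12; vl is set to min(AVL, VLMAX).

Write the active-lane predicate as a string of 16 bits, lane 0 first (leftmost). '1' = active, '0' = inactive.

lanes per group: 256·2/32 = 16
vl ← min(12, 16) = 12
bits (lane 0 leftmost): 1111111111110000

predicate = 1111111111110000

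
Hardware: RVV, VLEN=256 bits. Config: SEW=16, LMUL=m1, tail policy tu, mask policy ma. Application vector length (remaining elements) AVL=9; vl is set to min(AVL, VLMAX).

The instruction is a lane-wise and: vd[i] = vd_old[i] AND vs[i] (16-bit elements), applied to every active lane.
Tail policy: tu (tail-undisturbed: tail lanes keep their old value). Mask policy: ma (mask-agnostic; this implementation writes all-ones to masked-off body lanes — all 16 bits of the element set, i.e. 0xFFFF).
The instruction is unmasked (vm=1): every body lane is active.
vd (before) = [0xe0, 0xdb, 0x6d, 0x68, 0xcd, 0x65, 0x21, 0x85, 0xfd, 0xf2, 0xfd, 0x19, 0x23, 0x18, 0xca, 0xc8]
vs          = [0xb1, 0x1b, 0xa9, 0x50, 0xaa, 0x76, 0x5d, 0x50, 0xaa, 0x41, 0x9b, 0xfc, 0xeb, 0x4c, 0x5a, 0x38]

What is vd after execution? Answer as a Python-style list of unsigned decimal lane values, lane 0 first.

vd = [160, 27, 41, 64, 136, 100, 1, 0, 168, 242, 253, 25, 35, 24, 202, 200]

VLMAX = VLEN×LMUL/SEW = 256×1/16 = 16
vl ← min(9, 16) = 9
[0] and(0xe0,0xb1) = 0xa0
[1] and(0xdb,0x1b) = 0x1b
[2] and(0x6d,0xa9) = 0x29
[3] and(0x68,0x50) = 0x40
[4] and(0xcd,0xaa) = 0x88
[5] and(0x65,0x76) = 0x64
[6] and(0x21,0x5d) = 0x01
[7] and(0x85,0x50) = 0x00
[8] and(0xfd,0xaa) = 0xa8
[9] tail/keep = 0xf2
[10] tail/keep = 0xfd
[11] tail/keep = 0x19
[12] tail/keep = 0x23
[13] tail/keep = 0x18
[14] tail/keep = 0xca
[15] tail/keep = 0xc8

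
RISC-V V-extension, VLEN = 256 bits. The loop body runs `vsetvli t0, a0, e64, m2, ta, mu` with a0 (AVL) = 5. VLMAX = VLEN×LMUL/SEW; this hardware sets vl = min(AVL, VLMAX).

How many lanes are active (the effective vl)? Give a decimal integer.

VLMAX = (256 × 2) / 64 = 8 lanes
AVL=5 ≤ VLMAX=8, so vl = 5

vl = 5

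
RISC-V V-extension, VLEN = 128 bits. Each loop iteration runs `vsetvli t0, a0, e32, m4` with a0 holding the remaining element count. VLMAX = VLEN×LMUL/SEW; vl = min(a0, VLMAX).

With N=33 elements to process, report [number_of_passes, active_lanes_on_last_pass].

[iterations, last_vl] = [3, 1]

VLMAX = VLEN×LMUL/SEW = 128×4/32 = 16
iterations = ceil(33/16) = 3; final-pass vl = 1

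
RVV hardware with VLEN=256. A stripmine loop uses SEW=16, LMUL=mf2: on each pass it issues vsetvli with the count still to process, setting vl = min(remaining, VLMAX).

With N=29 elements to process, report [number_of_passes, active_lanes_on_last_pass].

[iterations, last_vl] = [4, 5]

VLMAX = (256 × 1/2) / 16 = 8 lanes
iterations = ceil(29/8) = 4; final-pass vl = 5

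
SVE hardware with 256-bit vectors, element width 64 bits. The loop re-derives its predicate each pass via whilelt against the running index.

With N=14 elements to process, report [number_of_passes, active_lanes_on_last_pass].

lane count: 256 div 64 = 4
14 elements at 4/iter → 4 passes, remainder 2 on the last

[iterations, last_vl] = [4, 2]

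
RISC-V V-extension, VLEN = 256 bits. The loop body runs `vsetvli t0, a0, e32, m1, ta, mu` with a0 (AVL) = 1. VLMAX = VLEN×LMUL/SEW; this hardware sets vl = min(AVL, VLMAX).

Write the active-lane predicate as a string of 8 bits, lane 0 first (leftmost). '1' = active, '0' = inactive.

VLMAX = VLEN×LMUL/SEW = 256×1/32 = 8
vl = min(AVL, VLMAX) = min(1, 8) = 1
bits (lane 0 leftmost): 10000000

predicate = 10000000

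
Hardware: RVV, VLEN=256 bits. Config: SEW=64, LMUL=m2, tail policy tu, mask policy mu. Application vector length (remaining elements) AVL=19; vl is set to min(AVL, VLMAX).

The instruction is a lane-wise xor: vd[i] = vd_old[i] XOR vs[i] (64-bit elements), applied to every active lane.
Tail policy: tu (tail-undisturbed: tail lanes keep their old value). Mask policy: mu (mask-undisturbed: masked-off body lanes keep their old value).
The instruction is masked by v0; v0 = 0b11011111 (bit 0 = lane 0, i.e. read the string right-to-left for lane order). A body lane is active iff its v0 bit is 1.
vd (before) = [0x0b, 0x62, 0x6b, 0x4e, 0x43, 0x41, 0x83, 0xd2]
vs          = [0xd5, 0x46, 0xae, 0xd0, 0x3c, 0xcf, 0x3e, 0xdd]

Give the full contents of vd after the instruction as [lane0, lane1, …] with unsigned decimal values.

lanes per group: 256·2/64 = 8
vl = min(AVL, VLMAX) = min(19, 8) = 8
[0] xor(0x0b,0xd5) = 0xde
[1] xor(0x62,0x46) = 0x24
[2] xor(0x6b,0xae) = 0xc5
[3] xor(0x4e,0xd0) = 0x9e
[4] xor(0x43,0x3c) = 0x7f
[5] mask-off/keep = 0x41
[6] xor(0x83,0x3e) = 0xbd
[7] xor(0xd2,0xdd) = 0x0f

vd = [222, 36, 197, 158, 127, 65, 189, 15]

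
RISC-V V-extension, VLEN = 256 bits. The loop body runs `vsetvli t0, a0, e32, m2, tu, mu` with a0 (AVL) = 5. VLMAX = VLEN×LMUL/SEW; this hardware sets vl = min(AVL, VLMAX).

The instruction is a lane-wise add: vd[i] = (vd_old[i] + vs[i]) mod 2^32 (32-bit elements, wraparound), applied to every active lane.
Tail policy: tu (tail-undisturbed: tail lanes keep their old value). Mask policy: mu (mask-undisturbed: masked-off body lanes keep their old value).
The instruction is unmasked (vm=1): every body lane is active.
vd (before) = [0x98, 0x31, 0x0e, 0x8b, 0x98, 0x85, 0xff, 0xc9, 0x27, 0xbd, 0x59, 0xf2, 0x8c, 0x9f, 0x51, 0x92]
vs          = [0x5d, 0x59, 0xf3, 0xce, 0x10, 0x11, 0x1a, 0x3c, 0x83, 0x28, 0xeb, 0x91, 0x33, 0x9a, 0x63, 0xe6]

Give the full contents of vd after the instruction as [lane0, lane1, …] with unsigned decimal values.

vd = [245, 138, 257, 345, 168, 133, 255, 201, 39, 189, 89, 242, 140, 159, 81, 146]

lanes per group: 256·2/32 = 16
vl ← min(5, 16) = 5
[0] add(0x98,0x5d) = 0xf5
[1] add(0x31,0x59) = 0x8a
[2] add(0x0e,0xf3) = 0x101
[3] add(0x8b,0xce) = 0x159
[4] add(0x98,0x10) = 0xa8
[5] tail/keep = 0x85
[6] tail/keep = 0xff
[7] tail/keep = 0xc9
[8] tail/keep = 0x27
[9] tail/keep = 0xbd
[10] tail/keep = 0x59
[11] tail/keep = 0xf2
[12] tail/keep = 0x8c
[13] tail/keep = 0x9f
[14] tail/keep = 0x51
[15] tail/keep = 0x92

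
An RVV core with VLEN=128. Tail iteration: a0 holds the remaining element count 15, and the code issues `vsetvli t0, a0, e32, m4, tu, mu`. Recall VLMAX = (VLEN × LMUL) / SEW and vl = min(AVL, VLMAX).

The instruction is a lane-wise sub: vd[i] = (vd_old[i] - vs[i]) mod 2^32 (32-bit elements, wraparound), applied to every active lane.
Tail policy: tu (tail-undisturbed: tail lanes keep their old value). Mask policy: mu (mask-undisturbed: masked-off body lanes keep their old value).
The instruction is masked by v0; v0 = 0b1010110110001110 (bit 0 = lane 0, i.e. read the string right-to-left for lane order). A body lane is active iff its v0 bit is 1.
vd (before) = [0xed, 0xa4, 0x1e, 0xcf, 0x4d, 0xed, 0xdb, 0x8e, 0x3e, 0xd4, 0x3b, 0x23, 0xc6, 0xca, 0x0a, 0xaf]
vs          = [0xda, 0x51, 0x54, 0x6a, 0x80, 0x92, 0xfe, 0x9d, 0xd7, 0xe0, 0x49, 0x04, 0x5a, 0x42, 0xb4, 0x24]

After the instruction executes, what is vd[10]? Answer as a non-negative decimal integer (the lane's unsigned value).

vd[10] = 4294967282

lanes per group: 128·4/32 = 16
vl ← min(15, 16) = 15
lane  0: mask-off/keep ⇒ 0xed
lane  1: sub(0xa4,0x51) ⇒ 0x53
lane  2: sub(0x1e,0x54) ⇒ 0xffffffca
lane  3: sub(0xcf,0x6a) ⇒ 0x65
lane  4: mask-off/keep ⇒ 0x4d
lane  5: mask-off/keep ⇒ 0xed
lane  6: mask-off/keep ⇒ 0xdb
lane  7: sub(0x8e,0x9d) ⇒ 0xfffffff1
lane  8: sub(0x3e,0xd7) ⇒ 0xffffff67
lane  9: mask-off/keep ⇒ 0xd4
lane 10: sub(0x3b,0x49) ⇒ 0xfffffff2
lane 11: sub(0x23,0x04) ⇒ 0x1f
lane 12: mask-off/keep ⇒ 0xc6
lane 13: sub(0xca,0x42) ⇒ 0x88
lane 14: mask-off/keep ⇒ 0x0a
lane 15: tail/keep ⇒ 0xaf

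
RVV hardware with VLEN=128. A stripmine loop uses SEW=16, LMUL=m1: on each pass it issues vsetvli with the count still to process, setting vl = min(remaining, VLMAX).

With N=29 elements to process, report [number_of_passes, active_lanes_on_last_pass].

[iterations, last_vl] = [4, 5]

VLMAX = (128 × 1) / 16 = 8 lanes
iterations = ceil(29/8) = 4; final-pass vl = 5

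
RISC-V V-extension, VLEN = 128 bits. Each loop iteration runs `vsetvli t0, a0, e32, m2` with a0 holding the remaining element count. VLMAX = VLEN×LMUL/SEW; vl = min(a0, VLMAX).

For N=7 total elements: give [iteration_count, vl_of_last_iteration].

lanes per group: 128·2/32 = 8
iterations = ceil(7/8) = 1; final-pass vl = 7

[iterations, last_vl] = [1, 7]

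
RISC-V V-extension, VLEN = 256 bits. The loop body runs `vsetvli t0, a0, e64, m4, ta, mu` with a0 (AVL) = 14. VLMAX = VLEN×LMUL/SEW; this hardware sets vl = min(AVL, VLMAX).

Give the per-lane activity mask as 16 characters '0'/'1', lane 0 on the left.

predicate = 1111111111111100

lanes per group: 256·4/64 = 16
vl = min(AVL, VLMAX) = min(14, 16) = 14
bits (lane 0 leftmost): 1111111111111100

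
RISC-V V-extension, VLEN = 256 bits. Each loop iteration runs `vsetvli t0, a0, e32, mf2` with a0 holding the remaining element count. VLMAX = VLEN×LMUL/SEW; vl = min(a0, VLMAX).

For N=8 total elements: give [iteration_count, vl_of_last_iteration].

VLMAX = VLEN×LMUL/SEW = 256×1/2/32 = 4
8 elements at 4/iter → 2 passes, remainder 4 on the last

[iterations, last_vl] = [2, 4]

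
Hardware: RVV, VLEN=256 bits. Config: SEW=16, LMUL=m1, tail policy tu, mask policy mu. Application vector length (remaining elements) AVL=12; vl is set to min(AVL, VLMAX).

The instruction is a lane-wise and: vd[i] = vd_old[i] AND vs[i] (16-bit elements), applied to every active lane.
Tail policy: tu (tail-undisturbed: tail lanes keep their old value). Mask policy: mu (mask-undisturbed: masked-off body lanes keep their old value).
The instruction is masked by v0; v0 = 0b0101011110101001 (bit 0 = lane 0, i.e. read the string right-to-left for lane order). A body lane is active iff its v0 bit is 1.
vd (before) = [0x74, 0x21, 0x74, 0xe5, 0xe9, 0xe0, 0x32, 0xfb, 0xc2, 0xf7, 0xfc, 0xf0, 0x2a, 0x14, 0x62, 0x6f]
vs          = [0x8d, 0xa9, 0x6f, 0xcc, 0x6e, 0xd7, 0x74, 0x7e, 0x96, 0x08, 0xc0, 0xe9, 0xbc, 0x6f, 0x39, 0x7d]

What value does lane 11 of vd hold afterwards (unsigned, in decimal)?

VLMAX = (256 × 1) / 16 = 16 lanes
AVL=12 ≤ VLMAX=16, so vl = 12
lane  0: and(0x74,0x8d) ⇒ 0x04
lane  1: mask-off/keep ⇒ 0x21
lane  2: mask-off/keep ⇒ 0x74
lane  3: and(0xe5,0xcc) ⇒ 0xc4
lane  4: mask-off/keep ⇒ 0xe9
lane  5: and(0xe0,0xd7) ⇒ 0xc0
lane  6: mask-off/keep ⇒ 0x32
lane  7: and(0xfb,0x7e) ⇒ 0x7a
lane  8: and(0xc2,0x96) ⇒ 0x82
lane  9: and(0xf7,0x08) ⇒ 0x00
lane 10: and(0xfc,0xc0) ⇒ 0xc0
lane 11: mask-off/keep ⇒ 0xf0
lane 12: tail/keep ⇒ 0x2a
lane 13: tail/keep ⇒ 0x14
lane 14: tail/keep ⇒ 0x62
lane 15: tail/keep ⇒ 0x6f

vd[11] = 240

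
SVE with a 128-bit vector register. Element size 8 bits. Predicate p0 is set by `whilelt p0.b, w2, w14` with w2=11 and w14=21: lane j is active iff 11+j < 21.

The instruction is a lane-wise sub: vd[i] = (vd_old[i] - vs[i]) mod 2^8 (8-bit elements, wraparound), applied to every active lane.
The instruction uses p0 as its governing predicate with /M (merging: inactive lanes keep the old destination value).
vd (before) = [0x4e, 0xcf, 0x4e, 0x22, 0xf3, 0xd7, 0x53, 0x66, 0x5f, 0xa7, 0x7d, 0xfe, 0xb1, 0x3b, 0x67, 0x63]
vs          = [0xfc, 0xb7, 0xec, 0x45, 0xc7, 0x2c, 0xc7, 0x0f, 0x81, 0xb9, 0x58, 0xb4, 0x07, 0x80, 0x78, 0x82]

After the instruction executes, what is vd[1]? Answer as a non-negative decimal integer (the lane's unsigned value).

vd[1] = 24

register lanes = 128/8 = 16
whilelt: lane j active iff 11+j < 21 → j < 10 → 10 active
vd[0] sub(0x4e,0xfc) -> 0x52
vd[1] sub(0xcf,0xb7) -> 0x18
vd[2] sub(0x4e,0xec) -> 0x62
vd[3] sub(0x22,0x45) -> 0xdd
vd[4] sub(0xf3,0xc7) -> 0x2c
vd[5] sub(0xd7,0x2c) -> 0xab
vd[6] sub(0x53,0xc7) -> 0x8c
vd[7] sub(0x66,0x0f) -> 0x57
vd[8] sub(0x5f,0x81) -> 0xde
vd[9] sub(0xa7,0xb9) -> 0xee
vd[10] tail/keep -> 0x7d
vd[11] tail/keep -> 0xfe
vd[12] tail/keep -> 0xb1
vd[13] tail/keep -> 0x3b
vd[14] tail/keep -> 0x67
vd[15] tail/keep -> 0x63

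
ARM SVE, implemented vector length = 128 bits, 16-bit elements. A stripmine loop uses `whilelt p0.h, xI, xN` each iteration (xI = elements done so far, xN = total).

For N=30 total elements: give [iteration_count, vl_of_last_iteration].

register lanes = 128/16 = 8
30 elements at 8/iter → 4 passes, remainder 6 on the last

[iterations, last_vl] = [4, 6]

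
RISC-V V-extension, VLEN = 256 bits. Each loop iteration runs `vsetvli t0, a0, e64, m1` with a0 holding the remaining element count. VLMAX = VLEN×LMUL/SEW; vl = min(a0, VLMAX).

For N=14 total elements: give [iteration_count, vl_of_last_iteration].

[iterations, last_vl] = [4, 2]

VLMAX = VLEN×LMUL/SEW = 256×1/64 = 4
N=14: ⌈14/4⌉ = 4 iters; last vl = 14 − 3×4 = 2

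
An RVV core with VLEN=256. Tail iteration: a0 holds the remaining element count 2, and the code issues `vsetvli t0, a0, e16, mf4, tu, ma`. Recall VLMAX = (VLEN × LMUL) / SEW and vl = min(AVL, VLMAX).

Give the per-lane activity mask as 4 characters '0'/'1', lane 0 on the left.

lanes per group: 256·1/4/16 = 4
AVL=2 ≤ VLMAX=4, so vl = 2
bits (lane 0 leftmost): 1100

predicate = 1100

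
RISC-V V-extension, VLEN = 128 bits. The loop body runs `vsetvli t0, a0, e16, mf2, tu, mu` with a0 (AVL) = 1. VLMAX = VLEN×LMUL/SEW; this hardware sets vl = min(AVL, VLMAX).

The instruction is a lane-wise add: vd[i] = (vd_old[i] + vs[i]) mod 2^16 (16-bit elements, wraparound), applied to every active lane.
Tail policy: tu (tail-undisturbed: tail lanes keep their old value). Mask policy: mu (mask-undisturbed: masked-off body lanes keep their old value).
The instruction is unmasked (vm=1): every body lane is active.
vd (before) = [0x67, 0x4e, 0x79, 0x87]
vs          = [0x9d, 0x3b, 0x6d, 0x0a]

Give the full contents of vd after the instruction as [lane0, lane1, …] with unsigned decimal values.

VLMAX = VLEN×LMUL/SEW = 128×1/2/16 = 4
vl ← min(1, 4) = 1
  i=0: add(0x67,0x9d) → 260
  i=1: tail/keep → 78
  i=2: tail/keep → 121
  i=3: tail/keep → 135

vd = [260, 78, 121, 135]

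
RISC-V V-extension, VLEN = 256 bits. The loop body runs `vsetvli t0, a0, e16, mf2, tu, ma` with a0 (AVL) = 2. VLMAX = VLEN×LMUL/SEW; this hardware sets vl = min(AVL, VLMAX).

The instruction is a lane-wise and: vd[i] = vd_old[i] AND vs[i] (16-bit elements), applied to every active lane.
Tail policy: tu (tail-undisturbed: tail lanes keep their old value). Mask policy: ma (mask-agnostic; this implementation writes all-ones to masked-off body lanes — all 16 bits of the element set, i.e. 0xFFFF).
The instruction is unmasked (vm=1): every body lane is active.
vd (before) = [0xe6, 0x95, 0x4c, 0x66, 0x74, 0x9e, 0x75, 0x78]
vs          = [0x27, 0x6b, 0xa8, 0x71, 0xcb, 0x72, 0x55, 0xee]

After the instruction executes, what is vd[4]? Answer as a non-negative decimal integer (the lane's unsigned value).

vd[4] = 116

VLMAX = VLEN×LMUL/SEW = 256×1/2/16 = 8
vl = min(AVL, VLMAX) = min(2, 8) = 2
vd[0] and(0xe6,0x27) -> 0x26
vd[1] and(0x95,0x6b) -> 0x01
vd[2] tail/keep -> 0x4c
vd[3] tail/keep -> 0x66
vd[4] tail/keep -> 0x74
vd[5] tail/keep -> 0x9e
vd[6] tail/keep -> 0x75
vd[7] tail/keep -> 0x78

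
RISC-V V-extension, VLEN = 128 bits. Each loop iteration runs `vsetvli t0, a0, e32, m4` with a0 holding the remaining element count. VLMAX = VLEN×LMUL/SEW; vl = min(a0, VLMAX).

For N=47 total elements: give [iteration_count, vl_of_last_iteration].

[iterations, last_vl] = [3, 15]

lanes per group: 128·4/32 = 16
N=47: ⌈47/16⌉ = 3 iters; last vl = 47 − 2×16 = 15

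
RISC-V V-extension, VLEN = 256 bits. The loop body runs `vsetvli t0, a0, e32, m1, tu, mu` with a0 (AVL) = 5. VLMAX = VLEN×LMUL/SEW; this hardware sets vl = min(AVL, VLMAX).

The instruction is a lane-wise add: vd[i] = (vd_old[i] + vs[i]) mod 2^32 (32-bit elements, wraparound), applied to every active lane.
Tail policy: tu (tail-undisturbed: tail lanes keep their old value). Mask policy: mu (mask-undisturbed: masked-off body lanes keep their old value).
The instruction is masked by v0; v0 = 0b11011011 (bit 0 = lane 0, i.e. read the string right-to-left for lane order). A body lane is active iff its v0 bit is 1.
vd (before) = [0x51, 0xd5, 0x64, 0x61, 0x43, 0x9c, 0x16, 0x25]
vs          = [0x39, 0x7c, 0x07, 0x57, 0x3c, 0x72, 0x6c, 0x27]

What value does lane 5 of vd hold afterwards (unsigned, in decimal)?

VLMAX = (256 × 1) / 32 = 8 lanes
vl ← min(5, 8) = 5
vd[0] add(0x51,0x39) -> 0x8a
vd[1] add(0xd5,0x7c) -> 0x151
vd[2] mask-off/keep -> 0x64
vd[3] add(0x61,0x57) -> 0xb8
vd[4] add(0x43,0x3c) -> 0x7f
vd[5] tail/keep -> 0x9c
vd[6] tail/keep -> 0x16
vd[7] tail/keep -> 0x25

vd[5] = 156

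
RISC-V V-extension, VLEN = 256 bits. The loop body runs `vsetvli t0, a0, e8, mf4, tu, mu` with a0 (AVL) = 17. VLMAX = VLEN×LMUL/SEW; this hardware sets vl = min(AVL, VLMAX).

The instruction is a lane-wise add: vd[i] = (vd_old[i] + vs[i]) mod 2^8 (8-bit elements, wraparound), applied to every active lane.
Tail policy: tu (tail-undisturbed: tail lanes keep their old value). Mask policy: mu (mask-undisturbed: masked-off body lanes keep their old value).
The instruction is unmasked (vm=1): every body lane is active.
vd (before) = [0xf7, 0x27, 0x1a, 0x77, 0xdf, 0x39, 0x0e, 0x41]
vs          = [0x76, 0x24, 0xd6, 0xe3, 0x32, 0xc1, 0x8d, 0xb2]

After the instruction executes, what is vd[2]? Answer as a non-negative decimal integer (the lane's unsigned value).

VLMAX = VLEN×LMUL/SEW = 256×1/4/8 = 8
AVL=17 > VLMAX=8, so vl = 8
[0] add(0xf7,0x76) = 0x6d
[1] add(0x27,0x24) = 0x4b
[2] add(0x1a,0xd6) = 0xf0
[3] add(0x77,0xe3) = 0x5a
[4] add(0xdf,0x32) = 0x11
[5] add(0x39,0xc1) = 0xfa
[6] add(0x0e,0x8d) = 0x9b
[7] add(0x41,0xb2) = 0xf3

vd[2] = 240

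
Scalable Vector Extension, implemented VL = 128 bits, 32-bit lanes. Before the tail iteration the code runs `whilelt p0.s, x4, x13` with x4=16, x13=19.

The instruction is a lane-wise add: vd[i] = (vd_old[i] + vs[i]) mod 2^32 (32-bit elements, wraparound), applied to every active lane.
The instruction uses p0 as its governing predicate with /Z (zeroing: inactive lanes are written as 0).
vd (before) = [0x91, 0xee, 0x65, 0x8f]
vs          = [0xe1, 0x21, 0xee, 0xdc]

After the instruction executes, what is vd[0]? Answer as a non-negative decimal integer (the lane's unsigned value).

vd[0] = 370

128-bit reg / 32-bit elem → 4 lanes
active while 16+j < 19, i.e. j ∈ [0,3) capped at 4 ⇒ 3
vd[0] add(0x91,0xe1) -> 0x172
vd[1] add(0xee,0x21) -> 0x10f
vd[2] add(0x65,0xee) -> 0x153
vd[3] tail/zero -> 0x00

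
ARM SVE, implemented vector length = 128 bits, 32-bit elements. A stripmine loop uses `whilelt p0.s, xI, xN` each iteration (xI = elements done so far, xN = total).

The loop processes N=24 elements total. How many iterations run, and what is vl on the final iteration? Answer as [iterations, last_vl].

[iterations, last_vl] = [6, 4]

128-bit reg / 32-bit elem → 4 lanes
iterations = ceil(24/4) = 6; final-pass vl = 4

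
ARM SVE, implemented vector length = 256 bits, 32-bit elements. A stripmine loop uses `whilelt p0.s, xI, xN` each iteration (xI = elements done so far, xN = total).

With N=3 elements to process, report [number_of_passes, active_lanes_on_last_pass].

[iterations, last_vl] = [1, 3]

register lanes = 256/32 = 8
iterations = ceil(3/8) = 1; final-pass vl = 3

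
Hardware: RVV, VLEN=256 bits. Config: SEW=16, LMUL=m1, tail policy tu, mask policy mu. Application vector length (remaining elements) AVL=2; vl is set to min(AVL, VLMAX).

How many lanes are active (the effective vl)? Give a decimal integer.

vl = 2

VLMAX = (256 × 1) / 16 = 16 lanes
AVL=2 ≤ VLMAX=16, so vl = 2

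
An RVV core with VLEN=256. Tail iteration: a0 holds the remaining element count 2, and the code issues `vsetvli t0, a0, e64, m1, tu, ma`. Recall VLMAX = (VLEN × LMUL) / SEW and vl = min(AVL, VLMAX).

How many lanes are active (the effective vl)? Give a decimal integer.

VLMAX = VLEN×LMUL/SEW = 256×1/64 = 4
AVL=2 ≤ VLMAX=4, so vl = 2

vl = 2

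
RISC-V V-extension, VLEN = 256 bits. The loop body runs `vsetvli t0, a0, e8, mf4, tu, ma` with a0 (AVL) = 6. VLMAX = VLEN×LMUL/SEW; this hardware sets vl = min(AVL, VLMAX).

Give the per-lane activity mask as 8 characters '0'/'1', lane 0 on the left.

VLMAX = (256 × 1/4) / 8 = 8 lanes
AVL=6 ≤ VLMAX=8, so vl = 6
bits (lane 0 leftmost): 11111100

predicate = 11111100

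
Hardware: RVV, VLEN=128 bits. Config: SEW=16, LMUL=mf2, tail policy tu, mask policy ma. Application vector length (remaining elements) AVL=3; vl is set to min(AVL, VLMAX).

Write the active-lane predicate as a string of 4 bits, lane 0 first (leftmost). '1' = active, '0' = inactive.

predicate = 1110

lanes per group: 128·1/2/16 = 4
AVL=3 ≤ VLMAX=4, so vl = 3
bits (lane 0 leftmost): 1110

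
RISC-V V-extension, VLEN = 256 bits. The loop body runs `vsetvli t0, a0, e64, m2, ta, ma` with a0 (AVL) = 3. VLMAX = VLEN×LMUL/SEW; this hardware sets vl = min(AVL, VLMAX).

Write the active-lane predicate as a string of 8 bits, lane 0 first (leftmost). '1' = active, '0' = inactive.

VLMAX = (256 × 2) / 64 = 8 lanes
vl = min(AVL, VLMAX) = min(3, 8) = 3
bits (lane 0 leftmost): 11100000

predicate = 11100000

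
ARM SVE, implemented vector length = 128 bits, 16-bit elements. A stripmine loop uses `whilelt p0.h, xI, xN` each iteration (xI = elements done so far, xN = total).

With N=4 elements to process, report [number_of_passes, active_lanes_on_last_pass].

128-bit reg / 16-bit elem → 8 lanes
N=4: ⌈4/8⌉ = 1 iters; last vl = 4 − 0×8 = 4

[iterations, last_vl] = [1, 4]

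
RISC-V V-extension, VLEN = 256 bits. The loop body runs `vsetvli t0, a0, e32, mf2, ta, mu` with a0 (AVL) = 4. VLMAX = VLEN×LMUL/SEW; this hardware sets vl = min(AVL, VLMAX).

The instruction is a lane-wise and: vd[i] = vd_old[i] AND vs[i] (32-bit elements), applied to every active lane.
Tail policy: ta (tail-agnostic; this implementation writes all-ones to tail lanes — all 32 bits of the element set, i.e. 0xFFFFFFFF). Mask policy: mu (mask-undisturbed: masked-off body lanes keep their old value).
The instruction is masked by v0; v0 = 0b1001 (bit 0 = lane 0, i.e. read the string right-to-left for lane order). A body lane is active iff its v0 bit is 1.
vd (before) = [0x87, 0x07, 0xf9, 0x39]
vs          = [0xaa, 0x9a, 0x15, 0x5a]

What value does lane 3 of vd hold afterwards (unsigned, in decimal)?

VLMAX = VLEN×LMUL/SEW = 256×1/2/32 = 4
vl = min(AVL, VLMAX) = min(4, 4) = 4
  i=0: and(0x87,0xaa) → 130
  i=1: mask-off/keep → 7
  i=2: mask-off/keep → 249
  i=3: and(0x39,0x5a) → 24

vd[3] = 24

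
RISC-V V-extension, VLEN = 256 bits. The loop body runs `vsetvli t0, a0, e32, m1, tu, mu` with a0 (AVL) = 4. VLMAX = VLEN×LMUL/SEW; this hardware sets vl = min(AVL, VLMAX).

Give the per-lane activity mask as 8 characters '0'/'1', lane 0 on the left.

VLMAX = (256 × 1) / 32 = 8 lanes
vl ← min(4, 8) = 4
bits (lane 0 leftmost): 11110000

predicate = 11110000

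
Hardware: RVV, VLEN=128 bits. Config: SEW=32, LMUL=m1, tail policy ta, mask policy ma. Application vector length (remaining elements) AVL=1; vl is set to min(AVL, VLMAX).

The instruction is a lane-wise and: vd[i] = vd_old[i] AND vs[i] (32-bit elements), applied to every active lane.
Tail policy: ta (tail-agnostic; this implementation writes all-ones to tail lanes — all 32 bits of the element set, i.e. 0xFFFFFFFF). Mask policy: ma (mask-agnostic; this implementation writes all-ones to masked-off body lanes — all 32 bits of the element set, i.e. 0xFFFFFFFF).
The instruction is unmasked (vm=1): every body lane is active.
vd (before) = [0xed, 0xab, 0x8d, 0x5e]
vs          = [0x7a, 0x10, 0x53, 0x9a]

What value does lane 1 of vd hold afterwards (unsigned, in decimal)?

lanes per group: 128·1/32 = 4
vl ← min(1, 4) = 1
vd[0] and(0xed,0x7a) -> 0x68
vd[1] tail/ones -> 0xffffffff
vd[2] tail/ones -> 0xffffffff
vd[3] tail/ones -> 0xffffffff

vd[1] = 4294967295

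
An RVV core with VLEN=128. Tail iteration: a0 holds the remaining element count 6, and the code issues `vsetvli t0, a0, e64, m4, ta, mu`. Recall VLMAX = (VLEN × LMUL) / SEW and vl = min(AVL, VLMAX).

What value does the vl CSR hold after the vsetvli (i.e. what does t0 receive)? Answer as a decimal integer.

vl = 6

VLMAX = (128 × 4) / 64 = 8 lanes
vl ← min(6, 8) = 6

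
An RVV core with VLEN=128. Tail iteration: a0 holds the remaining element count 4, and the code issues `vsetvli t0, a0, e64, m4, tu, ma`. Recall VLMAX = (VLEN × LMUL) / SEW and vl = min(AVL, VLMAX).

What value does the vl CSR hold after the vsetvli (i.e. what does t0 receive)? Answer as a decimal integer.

vl = 4

VLMAX = VLEN×LMUL/SEW = 128×4/64 = 8
vl = min(AVL, VLMAX) = min(4, 8) = 4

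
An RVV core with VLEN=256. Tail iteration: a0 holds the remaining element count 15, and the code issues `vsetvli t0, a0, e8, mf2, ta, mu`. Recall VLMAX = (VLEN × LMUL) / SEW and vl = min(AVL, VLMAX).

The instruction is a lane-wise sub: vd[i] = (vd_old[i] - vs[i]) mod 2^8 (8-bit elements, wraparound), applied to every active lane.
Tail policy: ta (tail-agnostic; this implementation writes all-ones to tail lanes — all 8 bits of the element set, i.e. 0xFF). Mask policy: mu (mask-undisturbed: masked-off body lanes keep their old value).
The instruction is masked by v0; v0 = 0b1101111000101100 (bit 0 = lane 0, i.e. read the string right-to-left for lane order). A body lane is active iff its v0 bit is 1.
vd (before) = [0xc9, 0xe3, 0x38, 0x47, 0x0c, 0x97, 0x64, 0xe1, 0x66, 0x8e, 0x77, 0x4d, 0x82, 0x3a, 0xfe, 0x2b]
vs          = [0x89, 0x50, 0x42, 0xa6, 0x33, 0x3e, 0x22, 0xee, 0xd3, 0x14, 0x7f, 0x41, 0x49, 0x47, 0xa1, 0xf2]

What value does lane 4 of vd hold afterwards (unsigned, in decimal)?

vd[4] = 12

lanes per group: 256·1/2/8 = 16
vl ← min(15, 16) = 15
vd[0] mask-off/keep -> 0xc9
vd[1] mask-off/keep -> 0xe3
vd[2] sub(0x38,0x42) -> 0xf6
vd[3] sub(0x47,0xa6) -> 0xa1
vd[4] mask-off/keep -> 0x0c
vd[5] sub(0x97,0x3e) -> 0x59
vd[6] mask-off/keep -> 0x64
vd[7] mask-off/keep -> 0xe1
vd[8] mask-off/keep -> 0x66
vd[9] sub(0x8e,0x14) -> 0x7a
vd[10] sub(0x77,0x7f) -> 0xf8
vd[11] sub(0x4d,0x41) -> 0x0c
vd[12] sub(0x82,0x49) -> 0x39
vd[13] mask-off/keep -> 0x3a
vd[14] sub(0xfe,0xa1) -> 0x5d
vd[15] tail/ones -> 0xff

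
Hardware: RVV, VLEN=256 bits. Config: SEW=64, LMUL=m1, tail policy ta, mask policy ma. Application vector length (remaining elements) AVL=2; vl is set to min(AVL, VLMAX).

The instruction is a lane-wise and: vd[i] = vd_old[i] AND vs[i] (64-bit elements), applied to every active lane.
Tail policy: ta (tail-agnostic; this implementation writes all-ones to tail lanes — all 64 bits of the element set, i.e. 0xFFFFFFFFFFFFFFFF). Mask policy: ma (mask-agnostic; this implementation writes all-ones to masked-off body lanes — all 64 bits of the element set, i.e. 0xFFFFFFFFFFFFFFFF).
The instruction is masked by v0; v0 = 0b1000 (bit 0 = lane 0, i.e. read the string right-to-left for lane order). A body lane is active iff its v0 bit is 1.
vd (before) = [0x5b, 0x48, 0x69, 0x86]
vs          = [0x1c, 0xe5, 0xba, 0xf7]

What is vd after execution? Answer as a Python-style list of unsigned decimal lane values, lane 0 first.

vd = [18446744073709551615, 18446744073709551615, 18446744073709551615, 18446744073709551615]

lanes per group: 256·1/64 = 4
vl = min(AVL, VLMAX) = min(2, 4) = 2
[0] mask-off/ones = 0xffffffffffffffff
[1] mask-off/ones = 0xffffffffffffffff
[2] tail/ones = 0xffffffffffffffff
[3] tail/ones = 0xffffffffffffffff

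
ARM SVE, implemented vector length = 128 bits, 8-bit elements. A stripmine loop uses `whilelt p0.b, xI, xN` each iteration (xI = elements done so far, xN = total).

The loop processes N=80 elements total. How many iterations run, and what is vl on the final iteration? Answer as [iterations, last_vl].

[iterations, last_vl] = [5, 16]

register lanes = 128/8 = 16
N=80: ⌈80/16⌉ = 5 iters; last vl = 80 − 4×16 = 16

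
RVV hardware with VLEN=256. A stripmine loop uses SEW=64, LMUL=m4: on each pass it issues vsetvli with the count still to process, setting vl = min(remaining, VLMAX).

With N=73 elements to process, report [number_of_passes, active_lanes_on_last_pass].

VLMAX = VLEN×LMUL/SEW = 256×4/64 = 16
iterations = ceil(73/16) = 5; final-pass vl = 9

[iterations, last_vl] = [5, 9]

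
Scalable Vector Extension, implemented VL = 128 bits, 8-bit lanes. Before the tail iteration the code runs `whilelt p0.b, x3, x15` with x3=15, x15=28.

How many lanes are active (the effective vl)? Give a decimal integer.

128-bit reg / 8-bit elem → 16 lanes
p0[j] = (15+j < 28); true for j=0..12 → 13 lanes set

vl = 13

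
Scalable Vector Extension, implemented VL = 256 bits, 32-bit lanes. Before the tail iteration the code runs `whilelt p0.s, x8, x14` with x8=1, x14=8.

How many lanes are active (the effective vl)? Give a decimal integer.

register lanes = 256/32 = 8
p0[j] = (1+j < 8); true for j=0..6 → 7 lanes set

vl = 7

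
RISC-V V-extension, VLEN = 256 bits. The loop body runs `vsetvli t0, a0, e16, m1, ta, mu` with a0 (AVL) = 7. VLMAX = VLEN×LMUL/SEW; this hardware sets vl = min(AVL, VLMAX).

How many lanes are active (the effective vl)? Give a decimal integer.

VLMAX = (256 × 1) / 16 = 16 lanes
vl = min(AVL, VLMAX) = min(7, 16) = 7

vl = 7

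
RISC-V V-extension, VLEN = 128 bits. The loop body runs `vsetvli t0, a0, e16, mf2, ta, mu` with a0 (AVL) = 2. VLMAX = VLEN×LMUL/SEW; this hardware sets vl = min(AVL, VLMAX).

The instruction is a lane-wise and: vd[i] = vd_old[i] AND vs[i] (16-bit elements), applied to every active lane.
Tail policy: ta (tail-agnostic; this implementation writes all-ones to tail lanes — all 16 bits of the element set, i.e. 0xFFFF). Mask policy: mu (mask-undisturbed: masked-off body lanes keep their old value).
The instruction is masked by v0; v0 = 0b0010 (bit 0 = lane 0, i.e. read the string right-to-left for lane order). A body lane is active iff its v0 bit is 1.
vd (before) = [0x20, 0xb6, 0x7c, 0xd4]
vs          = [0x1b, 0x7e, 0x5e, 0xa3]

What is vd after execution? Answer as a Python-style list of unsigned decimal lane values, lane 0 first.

VLMAX = VLEN×LMUL/SEW = 128×1/2/16 = 4
AVL=2 ≤ VLMAX=4, so vl = 2
[0] mask-off/keep = 0x20
[1] and(0xb6,0x7e) = 0x36
[2] tail/ones = 0xffff
[3] tail/ones = 0xffff

vd = [32, 54, 65535, 65535]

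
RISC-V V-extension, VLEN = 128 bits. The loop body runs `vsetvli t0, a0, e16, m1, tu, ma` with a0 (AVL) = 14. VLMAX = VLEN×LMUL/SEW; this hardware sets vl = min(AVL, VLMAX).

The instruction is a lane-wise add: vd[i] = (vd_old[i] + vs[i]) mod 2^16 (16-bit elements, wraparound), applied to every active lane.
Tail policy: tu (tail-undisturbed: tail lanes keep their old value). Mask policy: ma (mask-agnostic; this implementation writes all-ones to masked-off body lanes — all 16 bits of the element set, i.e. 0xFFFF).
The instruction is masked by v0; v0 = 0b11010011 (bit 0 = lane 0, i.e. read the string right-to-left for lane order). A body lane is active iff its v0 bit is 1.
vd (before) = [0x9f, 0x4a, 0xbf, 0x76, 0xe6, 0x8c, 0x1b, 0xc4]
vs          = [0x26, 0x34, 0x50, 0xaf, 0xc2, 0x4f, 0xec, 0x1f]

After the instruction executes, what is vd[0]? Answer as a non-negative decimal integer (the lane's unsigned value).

VLMAX = VLEN×LMUL/SEW = 128×1/16 = 8
vl ← min(14, 8) = 8
  i=0: add(0x9f,0x26) → 197
  i=1: add(0x4a,0x34) → 126
  i=2: mask-off/ones → 65535
  i=3: mask-off/ones → 65535
  i=4: add(0xe6,0xc2) → 424
  i=5: mask-off/ones → 65535
  i=6: add(0x1b,0xec) → 263
  i=7: add(0xc4,0x1f) → 227

vd[0] = 197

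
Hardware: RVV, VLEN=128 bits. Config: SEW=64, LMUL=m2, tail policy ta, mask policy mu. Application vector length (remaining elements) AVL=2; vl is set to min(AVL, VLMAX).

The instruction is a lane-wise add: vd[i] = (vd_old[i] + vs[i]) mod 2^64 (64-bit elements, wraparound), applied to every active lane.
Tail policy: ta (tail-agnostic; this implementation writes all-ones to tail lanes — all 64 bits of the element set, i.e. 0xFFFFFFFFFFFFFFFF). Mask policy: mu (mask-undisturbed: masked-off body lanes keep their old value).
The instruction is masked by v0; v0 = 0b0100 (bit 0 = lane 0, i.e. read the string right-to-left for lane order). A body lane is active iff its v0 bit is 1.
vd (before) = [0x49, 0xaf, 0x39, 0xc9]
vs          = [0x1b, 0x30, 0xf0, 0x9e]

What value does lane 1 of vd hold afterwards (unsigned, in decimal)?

vd[1] = 175

lanes per group: 128·2/64 = 4
AVL=2 ≤ VLMAX=4, so vl = 2
lane  0: mask-off/keep ⇒ 0x49
lane  1: mask-off/keep ⇒ 0xaf
lane  2: tail/ones ⇒ 0xffffffffffffffff
lane  3: tail/ones ⇒ 0xffffffffffffffff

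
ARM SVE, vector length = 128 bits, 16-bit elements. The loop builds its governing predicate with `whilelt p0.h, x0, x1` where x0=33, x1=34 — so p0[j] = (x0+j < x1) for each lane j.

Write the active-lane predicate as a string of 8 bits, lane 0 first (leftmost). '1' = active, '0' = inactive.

predicate = 10000000

register lanes = 128/16 = 8
active while 33+j < 34, i.e. j ∈ [0,1) capped at 8 ⇒ 1
bits (lane 0 leftmost): 10000000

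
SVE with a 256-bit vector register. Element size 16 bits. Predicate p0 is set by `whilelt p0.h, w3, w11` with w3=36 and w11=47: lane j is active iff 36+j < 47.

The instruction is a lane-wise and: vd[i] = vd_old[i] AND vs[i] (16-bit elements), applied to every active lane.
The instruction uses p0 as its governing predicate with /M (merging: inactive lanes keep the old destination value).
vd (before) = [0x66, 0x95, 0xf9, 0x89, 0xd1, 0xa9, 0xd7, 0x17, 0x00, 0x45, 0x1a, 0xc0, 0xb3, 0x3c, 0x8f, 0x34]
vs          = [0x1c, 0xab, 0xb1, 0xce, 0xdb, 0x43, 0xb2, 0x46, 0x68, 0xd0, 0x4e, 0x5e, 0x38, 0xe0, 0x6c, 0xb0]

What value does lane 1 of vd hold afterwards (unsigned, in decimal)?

lane count: 256 div 16 = 16
p0[j] = (36+j < 47); true for j=0..10 → 11 lanes set
[0] and(0x66,0x1c) = 0x04
[1] and(0x95,0xab) = 0x81
[2] and(0xf9,0xb1) = 0xb1
[3] and(0x89,0xce) = 0x88
[4] and(0xd1,0xdb) = 0xd1
[5] and(0xa9,0x43) = 0x01
[6] and(0xd7,0xb2) = 0x92
[7] and(0x17,0x46) = 0x06
[8] and(0x00,0x68) = 0x00
[9] and(0x45,0xd0) = 0x40
[10] and(0x1a,0x4e) = 0x0a
[11] tail/keep = 0xc0
[12] tail/keep = 0xb3
[13] tail/keep = 0x3c
[14] tail/keep = 0x8f
[15] tail/keep = 0x34

vd[1] = 129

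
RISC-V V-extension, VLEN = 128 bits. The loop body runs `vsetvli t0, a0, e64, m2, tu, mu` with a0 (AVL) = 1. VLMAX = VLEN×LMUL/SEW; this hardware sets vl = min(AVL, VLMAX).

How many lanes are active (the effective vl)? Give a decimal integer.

VLMAX = (128 × 2) / 64 = 4 lanes
AVL=1 ≤ VLMAX=4, so vl = 1

vl = 1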